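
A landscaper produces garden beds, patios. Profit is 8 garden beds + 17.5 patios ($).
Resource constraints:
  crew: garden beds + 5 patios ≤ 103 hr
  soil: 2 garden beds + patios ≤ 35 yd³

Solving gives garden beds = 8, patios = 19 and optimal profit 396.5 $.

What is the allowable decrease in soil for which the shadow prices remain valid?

Binding constraints: crew, soil. The basis is B = [[1,5],[2,1]] with det -9.
Per unit decrease in soil, x* moves by d = (-0.5556, 0.1111).
The basis stays optimal until garden beds reaches 0; allowable decrease = 14.4 yd³.

14.4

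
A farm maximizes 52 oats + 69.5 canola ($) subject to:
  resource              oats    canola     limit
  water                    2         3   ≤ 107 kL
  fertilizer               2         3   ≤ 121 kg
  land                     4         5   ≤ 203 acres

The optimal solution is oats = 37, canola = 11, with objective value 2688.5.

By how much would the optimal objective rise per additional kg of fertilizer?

At the optimum: water uses 107 of 107 (binding); fertilizer uses 107 of 121 (slack = 14); land uses 203 of 203 (binding).
By complementary slackness, y = 0 for the non-binding constraint.
From A_Bᵀ y = c: 2·y_water + 4·y_land = 52; 3·y_water + 5·y_land = 69.5.
→ y_water = 9 and y_land = 8.5.
Shadow price of fertilizer = 0.

0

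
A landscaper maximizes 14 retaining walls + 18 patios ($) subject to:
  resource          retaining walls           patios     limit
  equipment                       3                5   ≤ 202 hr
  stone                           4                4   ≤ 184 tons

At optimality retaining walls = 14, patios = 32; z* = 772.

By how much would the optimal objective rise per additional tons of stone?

2

Check each constraint at x*: equipment 202/202 (tight); stone 184/184 (tight).
Dual feasibility on the basic columns requires 3·y_equipment + 4·y_stone = 14, 5·y_equipment + 4·y_stone = 18.
Solving: y_equipment = 2, y_stone = 2.
Shadow price of stone = 2.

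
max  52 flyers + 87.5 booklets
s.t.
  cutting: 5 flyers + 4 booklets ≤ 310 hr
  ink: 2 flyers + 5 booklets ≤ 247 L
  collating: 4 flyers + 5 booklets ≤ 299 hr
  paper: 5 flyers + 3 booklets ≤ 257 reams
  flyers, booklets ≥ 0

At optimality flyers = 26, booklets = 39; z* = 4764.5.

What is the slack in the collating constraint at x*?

0

collating used = 4·26 + 5·39 = 299; slack = 299 − 299 = 0.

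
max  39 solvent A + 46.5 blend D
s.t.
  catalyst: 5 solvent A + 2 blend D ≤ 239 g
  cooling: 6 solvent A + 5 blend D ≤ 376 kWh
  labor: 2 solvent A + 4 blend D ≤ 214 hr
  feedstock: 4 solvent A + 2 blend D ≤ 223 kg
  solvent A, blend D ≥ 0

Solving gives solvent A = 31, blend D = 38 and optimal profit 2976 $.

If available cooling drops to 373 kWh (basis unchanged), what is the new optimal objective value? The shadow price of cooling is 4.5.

Δb = -3, so new z* = 2976 + (4.5)·(-3) = 2976 − 13.5 = 2962.5.

2962.5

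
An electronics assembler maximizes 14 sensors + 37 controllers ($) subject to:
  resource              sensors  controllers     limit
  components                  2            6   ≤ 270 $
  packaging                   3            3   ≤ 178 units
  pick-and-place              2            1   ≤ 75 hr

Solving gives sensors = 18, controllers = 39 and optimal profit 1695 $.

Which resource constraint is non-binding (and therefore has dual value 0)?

packaging

components: 270/270 (binding)
packaging: 171/178 (slack 7)
pick-and-place: 75/75 (binding)
By complementary slackness, a constraint with positive slack has shadow price 0 → packaging.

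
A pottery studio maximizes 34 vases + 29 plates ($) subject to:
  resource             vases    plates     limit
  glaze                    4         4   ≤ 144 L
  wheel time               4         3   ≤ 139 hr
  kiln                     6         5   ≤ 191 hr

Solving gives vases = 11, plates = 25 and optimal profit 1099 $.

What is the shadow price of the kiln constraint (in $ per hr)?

At the optimum: glaze uses 144 of 144 (binding); wheel time uses 119 of 139 (slack = 20); kiln uses 191 of 191 (binding).
Slack constraints have shadow price 0 (complementary slackness).
From A_Bᵀ y = c: 4·y_glaze + 6·y_kiln = 34; 4·y_glaze + 5·y_kiln = 29.
This yields shadow prices y_glaze = 1, y_kiln = 5.
Shadow price of kiln = 5.

5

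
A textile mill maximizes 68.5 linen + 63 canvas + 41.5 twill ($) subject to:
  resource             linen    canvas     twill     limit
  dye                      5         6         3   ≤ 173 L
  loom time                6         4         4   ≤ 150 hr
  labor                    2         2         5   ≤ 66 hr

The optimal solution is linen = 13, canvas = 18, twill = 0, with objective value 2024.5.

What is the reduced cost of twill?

-2

Check each constraint at x*: dye 173/173 (tight); loom time 150/150 (tight); labor 62/66 (slack 4).
Slack constraints have shadow price 0 (complementary slackness).
The binding rows give the dual system: 5·y_dye + 6·y_loom time = 68.5 and 6·y_dye + 4·y_loom time = 63.
This yields shadow prices y_dye = 6.5, y_loom time = 6.
Reduced cost of twill: c₃ − yᵀa₃ = 41.5 − (6.5·3 + 6·4) = 41.5 − 43.5 = -2.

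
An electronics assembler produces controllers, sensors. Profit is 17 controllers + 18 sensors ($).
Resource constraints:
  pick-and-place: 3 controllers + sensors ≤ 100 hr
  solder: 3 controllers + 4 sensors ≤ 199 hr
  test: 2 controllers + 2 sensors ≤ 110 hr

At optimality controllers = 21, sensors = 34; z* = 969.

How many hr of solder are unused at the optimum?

solder used = 3·21 + 4·34 = 199; slack = 199 − 199 = 0.

0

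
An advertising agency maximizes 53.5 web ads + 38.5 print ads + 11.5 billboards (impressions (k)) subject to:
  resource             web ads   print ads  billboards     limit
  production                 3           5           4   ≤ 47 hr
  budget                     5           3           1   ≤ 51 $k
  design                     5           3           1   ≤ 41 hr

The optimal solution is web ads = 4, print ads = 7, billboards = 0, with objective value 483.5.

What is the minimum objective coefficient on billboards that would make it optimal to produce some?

Binding: production and design. Non-binding: budget (10 unused).
Slack constraints have shadow price 0 (complementary slackness).
Dual feasibility on the basic columns requires 3·y_production + 5·y_design = 53.5, 5·y_production + 3·y_design = 38.5.
This yields shadow prices y_production = 2, y_design = 9.5.
billboards enters the basis when its profit ≥ yᵀa₃ = 2·4 + 9.5·1 = 17.5.

17.5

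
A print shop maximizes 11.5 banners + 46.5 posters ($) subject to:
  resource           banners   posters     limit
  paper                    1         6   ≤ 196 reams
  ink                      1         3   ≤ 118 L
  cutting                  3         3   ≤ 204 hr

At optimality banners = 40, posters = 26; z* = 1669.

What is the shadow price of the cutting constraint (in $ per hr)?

0

At the optimum: paper uses 196 of 196 (binding); ink uses 118 of 118 (binding); cutting uses 198 of 204 (slack = 6).
By complementary slackness, y = 0 for the non-binding constraint.
The binding rows give the dual system: 1·y_paper + 1·y_ink = 11.5 and 6·y_paper + 3·y_ink = 46.5.
→ y_paper = 4 and y_ink = 7.5.
Shadow price of cutting = 0.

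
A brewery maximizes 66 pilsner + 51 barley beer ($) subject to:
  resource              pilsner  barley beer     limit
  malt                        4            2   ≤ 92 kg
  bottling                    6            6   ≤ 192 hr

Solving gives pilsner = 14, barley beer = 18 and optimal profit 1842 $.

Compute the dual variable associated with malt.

7.5

Both malt and bottling are binding at x*.
From A_Bᵀ y = c: 4·y_malt + 6·y_bottling = 66; 2·y_malt + 6·y_bottling = 51.
This yields shadow prices y_malt = 7.5, y_bottling = 6.
Shadow price of malt = 7.5.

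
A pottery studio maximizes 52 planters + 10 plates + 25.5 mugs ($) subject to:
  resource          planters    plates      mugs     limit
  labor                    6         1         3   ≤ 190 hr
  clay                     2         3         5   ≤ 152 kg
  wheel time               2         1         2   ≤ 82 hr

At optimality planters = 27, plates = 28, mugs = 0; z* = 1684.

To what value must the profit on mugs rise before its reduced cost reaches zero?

Binding: labor and wheel time. Non-binding: clay (14 unused).
By complementary slackness, y = 0 for the non-binding constraint.
The binding rows give the dual system: 6·y_labor + 2·y_wheel time = 52 and 1·y_labor + 1·y_wheel time = 10.
Solving: y_labor = 8, y_wheel time = 2.
mugs enters the basis when its profit ≥ yᵀa₃ = 8·3 + 2·2 = 28.

28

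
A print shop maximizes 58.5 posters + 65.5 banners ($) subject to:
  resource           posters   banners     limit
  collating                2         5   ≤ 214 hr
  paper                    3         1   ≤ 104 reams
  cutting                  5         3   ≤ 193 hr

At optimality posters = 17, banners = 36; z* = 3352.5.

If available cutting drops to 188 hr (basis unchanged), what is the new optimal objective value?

3310

Binding: collating and cutting. Non-binding: paper (17 unused).
Since paper is not tight, its dual is 0.
The binding rows give the dual system: 2·y_collating + 5·y_cutting = 58.5 and 5·y_collating + 3·y_cutting = 65.5.
Solving: y_collating = 8, y_cutting = 8.5.
Δz = y_cutting·Δb = 8.5 × (-5) = -42.5, so new z* = 3352.5 − 42.5 = 3310.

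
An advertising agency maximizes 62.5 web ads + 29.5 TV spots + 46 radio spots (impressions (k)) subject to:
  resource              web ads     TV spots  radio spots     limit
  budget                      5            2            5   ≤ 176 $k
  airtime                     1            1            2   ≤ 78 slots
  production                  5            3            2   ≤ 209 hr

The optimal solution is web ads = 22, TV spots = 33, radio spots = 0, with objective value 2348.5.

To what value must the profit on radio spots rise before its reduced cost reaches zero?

At the optimum: budget uses 176 of 176 (binding); airtime uses 55 of 78 (slack = 23); production uses 209 of 209 (binding).
Since airtime is not tight, its dual is 0.
Dual feasibility on the basic columns requires 5·y_budget + 5·y_production = 62.5, 2·y_budget + 3·y_production = 29.5.
This yields shadow prices y_budget = 8, y_production = 4.5.
radio spots enters the basis when its profit ≥ yᵀa₃ = 8·5 + 4.5·2 = 49.

49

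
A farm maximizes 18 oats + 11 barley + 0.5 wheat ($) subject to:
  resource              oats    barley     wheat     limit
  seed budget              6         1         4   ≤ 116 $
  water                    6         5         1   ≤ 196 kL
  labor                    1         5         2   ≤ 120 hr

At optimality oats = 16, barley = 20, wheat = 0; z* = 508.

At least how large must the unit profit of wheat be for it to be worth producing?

Binding: seed budget and water. Non-binding: labor (4 unused).
Slack constraints have shadow price 0 (complementary slackness).
Dual feasibility on the basic columns requires 6·y_seed budget + 6·y_water = 18, 1·y_seed budget + 5·y_water = 11.
Solving: y_seed budget = 1, y_water = 2.
wheat enters the basis when its profit ≥ yᵀa₃ = 1·4 + 2·1 = 6.

6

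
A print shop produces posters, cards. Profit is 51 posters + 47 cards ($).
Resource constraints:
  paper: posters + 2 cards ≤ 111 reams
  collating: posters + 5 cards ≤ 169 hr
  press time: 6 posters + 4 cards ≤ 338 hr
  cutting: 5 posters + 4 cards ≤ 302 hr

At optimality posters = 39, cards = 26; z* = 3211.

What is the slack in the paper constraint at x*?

paper used = 1·39 + 2·26 = 91; slack = 111 − 91 = 20.

20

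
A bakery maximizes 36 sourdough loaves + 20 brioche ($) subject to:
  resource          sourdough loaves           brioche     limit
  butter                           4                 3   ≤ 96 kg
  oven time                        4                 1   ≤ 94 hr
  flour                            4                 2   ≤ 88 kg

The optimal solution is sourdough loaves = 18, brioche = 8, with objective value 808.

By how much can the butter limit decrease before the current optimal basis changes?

8

Binding constraints: butter, flour. The basis is B = [[4,3],[4,2]] with det -4.
Per unit decrease in butter, x* moves by d = (0.5, -1).
The basis stays optimal until brioche reaches 0; allowable decrease = 8 kg.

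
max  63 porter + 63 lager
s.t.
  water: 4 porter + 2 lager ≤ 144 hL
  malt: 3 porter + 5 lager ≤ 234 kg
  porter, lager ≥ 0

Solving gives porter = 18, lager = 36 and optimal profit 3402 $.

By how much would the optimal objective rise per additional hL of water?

Check each constraint at x*: water 144/144 (tight); malt 234/234 (tight).
From A_Bᵀ y = c: 4·y_water + 3·y_malt = 63; 2·y_water + 5·y_malt = 63.
This yields shadow prices y_water = 9, y_malt = 9.
Shadow price of water = 9.

9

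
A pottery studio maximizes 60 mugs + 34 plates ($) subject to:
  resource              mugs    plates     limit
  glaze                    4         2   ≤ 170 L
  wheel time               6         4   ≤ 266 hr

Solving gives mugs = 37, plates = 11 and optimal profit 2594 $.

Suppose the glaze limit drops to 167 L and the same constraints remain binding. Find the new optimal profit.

Both glaze and wheel time are binding at x*.
The binding rows give the dual system: 4·y_glaze + 6·y_wheel time = 60 and 2·y_glaze + 4·y_wheel time = 34.
→ y_glaze = 9 and y_wheel time = 4.
Δz = y_glaze·Δb = 9 × (-3) = -27, so new z* = 2594 − 27 = 2567.

2567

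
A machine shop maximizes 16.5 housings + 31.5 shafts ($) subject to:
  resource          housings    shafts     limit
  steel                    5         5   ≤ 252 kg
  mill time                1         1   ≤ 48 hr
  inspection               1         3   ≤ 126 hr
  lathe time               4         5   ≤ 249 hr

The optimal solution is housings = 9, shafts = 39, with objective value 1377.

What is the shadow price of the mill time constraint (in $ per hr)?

9

Binding: mill time and inspection. Non-binding: steel (12 unused), lathe time (18 unused).
By complementary slackness, y = 0 for the non-binding constraints.
Dual feasibility on the basic columns requires 1·y_mill time + 1·y_inspection = 16.5, 1·y_mill time + 3·y_inspection = 31.5.
→ y_mill time = 9 and y_inspection = 7.5.
Shadow price of mill time = 9.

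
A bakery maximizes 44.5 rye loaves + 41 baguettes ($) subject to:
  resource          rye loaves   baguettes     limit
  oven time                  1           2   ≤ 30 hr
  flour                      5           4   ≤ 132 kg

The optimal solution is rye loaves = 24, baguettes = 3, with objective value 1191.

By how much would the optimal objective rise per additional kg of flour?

Check each constraint at x*: oven time 30/30 (tight); flour 132/132 (tight).
From A_Bᵀ y = c: 1·y_oven time + 5·y_flour = 44.5; 2·y_oven time + 4·y_flour = 41.
This yields shadow prices y_oven time = 4.5, y_flour = 8.
Shadow price of flour = 8.

8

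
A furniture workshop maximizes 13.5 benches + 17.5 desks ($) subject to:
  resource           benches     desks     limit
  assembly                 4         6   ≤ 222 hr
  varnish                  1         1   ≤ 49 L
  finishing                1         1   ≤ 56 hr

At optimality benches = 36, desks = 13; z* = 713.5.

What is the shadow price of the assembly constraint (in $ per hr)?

2

Binding: assembly and varnish. Non-binding: finishing (7 unused).
Slack constraints have shadow price 0 (complementary slackness).
The binding rows give the dual system: 4·y_assembly + 1·y_varnish = 13.5 and 6·y_assembly + 1·y_varnish = 17.5.
This yields shadow prices y_assembly = 2, y_varnish = 5.5.
Shadow price of assembly = 2.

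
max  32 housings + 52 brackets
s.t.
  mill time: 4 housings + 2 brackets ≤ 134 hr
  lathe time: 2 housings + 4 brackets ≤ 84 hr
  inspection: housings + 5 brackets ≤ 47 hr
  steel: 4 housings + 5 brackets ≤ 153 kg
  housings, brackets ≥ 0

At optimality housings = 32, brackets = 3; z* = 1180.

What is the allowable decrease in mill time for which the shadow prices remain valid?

Binding constraints: mill time, inspection. The basis is B = [[4,2],[1,5]] with det 18.
Per unit decrease in mill time, x* moves by d = (-0.2778, 0.0556).
The basis stays optimal until housings reaches 0; allowable decrease = 115.2 hr.

115.2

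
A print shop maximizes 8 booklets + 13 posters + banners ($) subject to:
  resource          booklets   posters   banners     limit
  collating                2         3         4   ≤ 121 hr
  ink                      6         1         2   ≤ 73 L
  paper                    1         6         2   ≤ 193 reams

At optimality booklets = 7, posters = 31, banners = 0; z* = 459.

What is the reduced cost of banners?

Binding: ink and paper. Non-binding: collating (14 unused).
By complementary slackness, y = 0 for the non-binding constraint.
Dual feasibility on the basic columns requires 6·y_ink + 1·y_paper = 8, 1·y_ink + 6·y_paper = 13.
→ y_ink = 1 and y_paper = 2.
Reduced cost of banners: c₃ − yᵀa₃ = 1 − (1·2 + 2·2) = 1 − 6 = -5.

-5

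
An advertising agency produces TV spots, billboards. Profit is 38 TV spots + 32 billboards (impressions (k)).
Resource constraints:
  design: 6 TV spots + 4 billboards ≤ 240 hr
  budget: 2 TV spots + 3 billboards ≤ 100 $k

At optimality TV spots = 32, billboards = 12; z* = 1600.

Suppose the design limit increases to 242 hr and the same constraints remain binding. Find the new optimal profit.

Check each constraint at x*: design 240/240 (tight); budget 100/100 (tight).
The binding rows give the dual system: 6·y_design + 2·y_budget = 38 and 4·y_design + 3·y_budget = 32.
Solving: y_design = 5, y_budget = 4.
Δz = y_design·Δb = 5 × (2) = 10, so new z* = 1600 + 10 = 1610.

1610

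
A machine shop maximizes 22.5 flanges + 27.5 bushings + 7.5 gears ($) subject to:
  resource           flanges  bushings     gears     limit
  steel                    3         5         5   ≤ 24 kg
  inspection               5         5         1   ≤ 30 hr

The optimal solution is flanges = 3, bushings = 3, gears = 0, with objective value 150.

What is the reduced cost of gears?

-8

Check each constraint at x*: steel 24/24 (tight); inspection 30/30 (tight).
Dual feasibility on the basic columns requires 3·y_steel + 5·y_inspection = 22.5, 5·y_steel + 5·y_inspection = 27.5.
Solving: y_steel = 2.5, y_inspection = 3.
Reduced cost of gears: c₃ − yᵀa₃ = 7.5 − (2.5·5 + 3·1) = 7.5 − 15.5 = -8.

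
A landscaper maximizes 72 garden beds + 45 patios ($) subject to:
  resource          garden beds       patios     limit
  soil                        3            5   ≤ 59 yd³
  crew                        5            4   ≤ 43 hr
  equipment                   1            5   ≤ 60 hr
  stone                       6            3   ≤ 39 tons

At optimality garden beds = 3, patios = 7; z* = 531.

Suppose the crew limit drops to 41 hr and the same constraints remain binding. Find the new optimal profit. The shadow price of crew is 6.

519

Δb = -2, so new z* = 531 + (6)·(-2) = 531 − 12 = 519.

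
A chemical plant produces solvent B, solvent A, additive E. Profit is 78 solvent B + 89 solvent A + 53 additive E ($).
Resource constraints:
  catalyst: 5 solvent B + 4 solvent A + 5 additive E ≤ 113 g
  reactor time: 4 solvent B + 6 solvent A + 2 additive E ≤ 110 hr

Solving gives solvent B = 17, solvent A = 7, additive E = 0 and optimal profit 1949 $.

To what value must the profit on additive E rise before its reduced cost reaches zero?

At the optimum: catalyst uses 113 of 113 (binding); reactor time uses 110 of 110 (binding).
Dual feasibility on the basic columns requires 5·y_catalyst + 4·y_reactor time = 78, 4·y_catalyst + 6·y_reactor time = 89.
Solving: y_catalyst = 8, y_reactor time = 9.5.
additive E enters the basis when its profit ≥ yᵀa₃ = 8·5 + 9.5·2 = 59.

59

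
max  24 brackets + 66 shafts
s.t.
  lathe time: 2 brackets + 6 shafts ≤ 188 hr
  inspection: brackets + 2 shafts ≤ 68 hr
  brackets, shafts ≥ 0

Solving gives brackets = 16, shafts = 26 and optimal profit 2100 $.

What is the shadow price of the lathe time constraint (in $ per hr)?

At the optimum: lathe time uses 188 of 188 (binding); inspection uses 68 of 68 (binding).
From A_Bᵀ y = c: 2·y_lathe time + 1·y_inspection = 24; 6·y_lathe time + 2·y_inspection = 66.
→ y_lathe time = 9 and y_inspection = 6.
Shadow price of lathe time = 9.

9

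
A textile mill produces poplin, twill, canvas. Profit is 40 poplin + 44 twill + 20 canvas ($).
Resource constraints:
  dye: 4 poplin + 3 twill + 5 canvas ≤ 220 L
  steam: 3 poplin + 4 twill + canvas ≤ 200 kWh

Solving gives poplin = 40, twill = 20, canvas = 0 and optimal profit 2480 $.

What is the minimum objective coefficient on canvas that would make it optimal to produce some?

28

Both dye and steam are binding at x*.
From A_Bᵀ y = c: 4·y_dye + 3·y_steam = 40; 3·y_dye + 4·y_steam = 44.
→ y_dye = 4 and y_steam = 8.
canvas enters the basis when its profit ≥ yᵀa₃ = 4·5 + 8·1 = 28.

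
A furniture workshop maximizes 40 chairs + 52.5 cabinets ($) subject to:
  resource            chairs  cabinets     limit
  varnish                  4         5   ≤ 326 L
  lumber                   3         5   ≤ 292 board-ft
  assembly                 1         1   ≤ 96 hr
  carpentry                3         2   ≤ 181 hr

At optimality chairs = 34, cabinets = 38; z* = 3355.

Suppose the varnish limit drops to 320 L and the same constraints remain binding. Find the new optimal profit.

3304

Check each constraint at x*: varnish 326/326 (tight); lumber 292/292 (tight); assembly 72/96 (slack 24); carpentry 178/181 (slack 3).
By complementary slackness, y = 0 for the non-binding constraints.
From A_Bᵀ y = c: 4·y_varnish + 3·y_lumber = 40; 5·y_varnish + 5·y_lumber = 52.5.
This yields shadow prices y_varnish = 8.5, y_lumber = 2.
Δz = y_varnish·Δb = 8.5 × (-6) = -51, so new z* = 3355 − 51 = 3304.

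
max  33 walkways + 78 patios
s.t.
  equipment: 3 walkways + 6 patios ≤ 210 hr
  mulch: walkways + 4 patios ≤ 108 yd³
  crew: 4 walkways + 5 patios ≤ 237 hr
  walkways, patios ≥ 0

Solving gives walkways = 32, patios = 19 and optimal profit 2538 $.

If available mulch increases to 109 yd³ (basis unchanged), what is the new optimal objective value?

2544

Binding: equipment and mulch. Non-binding: crew (14 unused).
Since crew is not tight, its dual is 0.
The binding rows give the dual system: 3·y_equipment + 1·y_mulch = 33 and 6·y_equipment + 4·y_mulch = 78.
→ y_equipment = 9 and y_mulch = 6.
Δz = y_mulch·Δb = 6 × (1) = 6, so new z* = 2538 + 6 = 2544.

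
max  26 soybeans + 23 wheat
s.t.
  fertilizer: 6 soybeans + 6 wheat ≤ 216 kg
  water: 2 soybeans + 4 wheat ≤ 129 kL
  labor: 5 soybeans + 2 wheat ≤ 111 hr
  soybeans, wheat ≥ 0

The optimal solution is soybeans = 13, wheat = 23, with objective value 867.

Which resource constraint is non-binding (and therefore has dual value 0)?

water

fertilizer: 216/216 (binding)
water: 118/129 (slack 11)
labor: 111/111 (binding)
By complementary slackness, a constraint with positive slack has shadow price 0 → water.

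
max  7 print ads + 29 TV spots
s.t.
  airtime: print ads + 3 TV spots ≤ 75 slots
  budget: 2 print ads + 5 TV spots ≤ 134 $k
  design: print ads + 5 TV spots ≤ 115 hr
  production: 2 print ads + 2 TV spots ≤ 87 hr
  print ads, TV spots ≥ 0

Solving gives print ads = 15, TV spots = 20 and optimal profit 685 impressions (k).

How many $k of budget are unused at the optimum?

4

budget used = 2·15 + 5·20 = 130; slack = 134 − 130 = 4.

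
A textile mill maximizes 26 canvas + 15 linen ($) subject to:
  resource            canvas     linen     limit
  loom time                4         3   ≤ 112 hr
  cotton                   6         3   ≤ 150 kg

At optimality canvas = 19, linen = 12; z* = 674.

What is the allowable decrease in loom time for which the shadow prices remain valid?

Binding constraints: loom time, cotton. The basis is B = [[4,3],[6,3]] with det -6.
Per unit decrease in loom time, x* moves by d = (0.5, -1).
The basis stays optimal until linen reaches 0; allowable decrease = 12 hr.

12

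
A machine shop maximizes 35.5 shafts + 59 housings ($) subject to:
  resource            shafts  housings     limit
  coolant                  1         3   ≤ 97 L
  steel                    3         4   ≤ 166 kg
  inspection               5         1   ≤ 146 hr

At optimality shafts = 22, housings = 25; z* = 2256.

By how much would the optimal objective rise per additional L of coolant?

At the optimum: coolant uses 97 of 97 (binding); steel uses 166 of 166 (binding); inspection uses 135 of 146 (slack = 11).
By complementary slackness, y = 0 for the non-binding constraint.
From A_Bᵀ y = c: 1·y_coolant + 3·y_steel = 35.5; 3·y_coolant + 4·y_steel = 59.
This yields shadow prices y_coolant = 7, y_steel = 9.5.
Shadow price of coolant = 7.

7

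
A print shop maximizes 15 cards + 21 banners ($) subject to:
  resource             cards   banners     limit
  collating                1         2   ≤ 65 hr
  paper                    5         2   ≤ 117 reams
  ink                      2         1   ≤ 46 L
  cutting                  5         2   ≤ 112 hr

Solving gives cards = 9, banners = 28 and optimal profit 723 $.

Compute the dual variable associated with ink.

3

Check each constraint at x*: collating 65/65 (tight); paper 101/117 (slack 16); ink 46/46 (tight); cutting 101/112 (slack 11).
By complementary slackness, y = 0 for the non-binding constraints.
Dual feasibility on the basic columns requires 1·y_collating + 2·y_ink = 15, 2·y_collating + 1·y_ink = 21.
→ y_collating = 9 and y_ink = 3.
Shadow price of ink = 3.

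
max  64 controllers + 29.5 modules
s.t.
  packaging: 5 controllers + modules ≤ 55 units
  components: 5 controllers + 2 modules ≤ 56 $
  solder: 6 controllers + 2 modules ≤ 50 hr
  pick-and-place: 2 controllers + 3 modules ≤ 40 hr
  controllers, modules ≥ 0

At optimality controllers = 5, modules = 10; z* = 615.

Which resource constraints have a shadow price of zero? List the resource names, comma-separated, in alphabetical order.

packaging: 35/55 (slack 20)
components: 45/56 (slack 11)
solder: 50/50 (binding)
pick-and-place: 40/40 (binding)
By complementary slackness, a constraint with positive slack has shadow price 0 → components, packaging.

components, packaging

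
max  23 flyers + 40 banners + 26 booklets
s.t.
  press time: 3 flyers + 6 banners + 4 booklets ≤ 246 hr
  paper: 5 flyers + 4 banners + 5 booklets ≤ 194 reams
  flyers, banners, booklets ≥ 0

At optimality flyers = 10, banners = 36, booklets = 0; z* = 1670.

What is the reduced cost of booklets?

Both press time and paper are binding at x*.
From A_Bᵀ y = c: 3·y_press time + 5·y_paper = 23; 6·y_press time + 4·y_paper = 40.
→ y_press time = 6 and y_paper = 1.
Reduced cost of booklets: c₃ − yᵀa₃ = 26 − (6·4 + 1·5) = 26 − 29 = -3.

-3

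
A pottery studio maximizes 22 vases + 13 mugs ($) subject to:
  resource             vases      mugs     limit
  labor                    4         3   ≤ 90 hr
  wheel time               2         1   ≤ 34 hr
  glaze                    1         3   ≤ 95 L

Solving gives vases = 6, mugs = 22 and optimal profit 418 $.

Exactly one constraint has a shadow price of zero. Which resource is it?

glaze

labor: 90/90 (binding)
wheel time: 34/34 (binding)
glaze: 72/95 (slack 23)
By complementary slackness, a constraint with positive slack has shadow price 0 → glaze.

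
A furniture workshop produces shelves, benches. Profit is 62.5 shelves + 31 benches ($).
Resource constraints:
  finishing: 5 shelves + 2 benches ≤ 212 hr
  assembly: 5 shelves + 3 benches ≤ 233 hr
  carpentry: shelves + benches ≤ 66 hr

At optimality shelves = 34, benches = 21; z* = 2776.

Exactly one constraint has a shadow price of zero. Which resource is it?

carpentry

finishing: 212/212 (binding)
assembly: 233/233 (binding)
carpentry: 55/66 (slack 11)
By complementary slackness, a constraint with positive slack has shadow price 0 → carpentry.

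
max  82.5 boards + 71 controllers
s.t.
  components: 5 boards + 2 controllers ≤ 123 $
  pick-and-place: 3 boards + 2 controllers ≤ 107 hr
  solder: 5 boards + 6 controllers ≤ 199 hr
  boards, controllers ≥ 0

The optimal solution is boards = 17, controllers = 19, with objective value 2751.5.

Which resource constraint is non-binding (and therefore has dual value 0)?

components: 123/123 (binding)
pick-and-place: 89/107 (slack 18)
solder: 199/199 (binding)
By complementary slackness, a constraint with positive slack has shadow price 0 → pick-and-place.

pick-and-place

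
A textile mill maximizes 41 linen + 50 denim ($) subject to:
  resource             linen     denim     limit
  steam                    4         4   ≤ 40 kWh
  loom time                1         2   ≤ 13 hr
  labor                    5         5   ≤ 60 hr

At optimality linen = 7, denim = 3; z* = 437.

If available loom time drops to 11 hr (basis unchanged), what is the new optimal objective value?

419

Check each constraint at x*: steam 40/40 (tight); loom time 13/13 (tight); labor 50/60 (slack 10).
By complementary slackness, y = 0 for the non-binding constraint.
From A_Bᵀ y = c: 4·y_steam + 1·y_loom time = 41; 4·y_steam + 2·y_loom time = 50.
→ y_steam = 8 and y_loom time = 9.
Δz = y_loom time·Δb = 9 × (-2) = -18, so new z* = 437 − 18 = 419.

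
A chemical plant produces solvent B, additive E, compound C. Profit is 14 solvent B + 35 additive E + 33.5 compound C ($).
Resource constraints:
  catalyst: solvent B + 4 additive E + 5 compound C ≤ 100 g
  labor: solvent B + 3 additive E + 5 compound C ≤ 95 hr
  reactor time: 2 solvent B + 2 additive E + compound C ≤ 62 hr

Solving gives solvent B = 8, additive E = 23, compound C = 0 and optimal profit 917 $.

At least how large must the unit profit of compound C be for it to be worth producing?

Check each constraint at x*: catalyst 100/100 (tight); labor 77/95 (slack 18); reactor time 62/62 (tight).
By complementary slackness, y = 0 for the non-binding constraint.
The binding rows give the dual system: 1·y_catalyst + 2·y_reactor time = 14 and 4·y_catalyst + 2·y_reactor time = 35.
→ y_catalyst = 7 and y_reactor time = 3.5.
compound C enters the basis when its profit ≥ yᵀa₃ = 7·5 + 3.5·1 = 38.5.

38.5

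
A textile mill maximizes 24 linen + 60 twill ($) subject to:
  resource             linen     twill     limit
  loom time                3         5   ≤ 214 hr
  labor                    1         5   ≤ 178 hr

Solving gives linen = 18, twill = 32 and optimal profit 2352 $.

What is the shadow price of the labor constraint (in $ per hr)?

6

Both loom time and labor are binding at x*.
Dual feasibility on the basic columns requires 3·y_loom time + 1·y_labor = 24, 5·y_loom time + 5·y_labor = 60.
This yields shadow prices y_loom time = 6, y_labor = 6.
Shadow price of labor = 6.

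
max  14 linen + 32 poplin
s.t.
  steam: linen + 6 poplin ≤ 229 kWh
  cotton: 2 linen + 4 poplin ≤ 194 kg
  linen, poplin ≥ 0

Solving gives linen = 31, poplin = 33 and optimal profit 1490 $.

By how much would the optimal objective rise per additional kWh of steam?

Both steam and cotton are binding at x*.
Dual feasibility on the basic columns requires 1·y_steam + 2·y_cotton = 14, 6·y_steam + 4·y_cotton = 32.
This yields shadow prices y_steam = 1, y_cotton = 6.5.
Shadow price of steam = 1.

1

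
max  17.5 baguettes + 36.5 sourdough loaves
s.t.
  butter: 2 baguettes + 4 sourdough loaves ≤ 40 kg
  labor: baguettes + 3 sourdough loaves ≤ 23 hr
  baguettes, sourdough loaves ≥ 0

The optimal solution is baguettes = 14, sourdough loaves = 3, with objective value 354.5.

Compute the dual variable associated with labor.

1.5

Both butter and labor are binding at x*.
From A_Bᵀ y = c: 2·y_butter + 1·y_labor = 17.5; 4·y_butter + 3·y_labor = 36.5.
→ y_butter = 8 and y_labor = 1.5.
Shadow price of labor = 1.5.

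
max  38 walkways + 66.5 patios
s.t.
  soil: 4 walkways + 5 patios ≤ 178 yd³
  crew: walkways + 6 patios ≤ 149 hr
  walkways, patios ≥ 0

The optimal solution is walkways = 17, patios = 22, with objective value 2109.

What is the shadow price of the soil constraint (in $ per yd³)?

8.5

Both soil and crew are binding at x*.
From A_Bᵀ y = c: 4·y_soil + 1·y_crew = 38; 5·y_soil + 6·y_crew = 66.5.
→ y_soil = 8.5 and y_crew = 4.
Shadow price of soil = 8.5.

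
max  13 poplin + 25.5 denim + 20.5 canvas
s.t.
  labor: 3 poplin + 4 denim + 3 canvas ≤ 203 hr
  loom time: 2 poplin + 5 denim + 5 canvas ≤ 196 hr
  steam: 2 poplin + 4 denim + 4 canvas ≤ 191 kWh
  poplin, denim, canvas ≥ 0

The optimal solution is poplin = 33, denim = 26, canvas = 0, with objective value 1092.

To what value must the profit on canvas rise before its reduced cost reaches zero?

Binding: labor and loom time. Non-binding: steam (21 unused).
By complementary slackness, y = 0 for the non-binding constraint.
Dual feasibility on the basic columns requires 3·y_labor + 2·y_loom time = 13, 4·y_labor + 5·y_loom time = 25.5.
This yields shadow prices y_labor = 2, y_loom time = 3.5.
canvas enters the basis when its profit ≥ yᵀa₃ = 2·3 + 3.5·5 = 23.5.

23.5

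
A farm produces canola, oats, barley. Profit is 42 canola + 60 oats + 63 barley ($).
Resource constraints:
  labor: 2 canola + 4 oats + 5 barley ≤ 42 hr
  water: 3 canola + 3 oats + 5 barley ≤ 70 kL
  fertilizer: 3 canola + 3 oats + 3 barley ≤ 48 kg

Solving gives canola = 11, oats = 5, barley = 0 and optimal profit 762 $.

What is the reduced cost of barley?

Check each constraint at x*: labor 42/42 (tight); water 48/70 (slack 22); fertilizer 48/48 (tight).
By complementary slackness, y = 0 for the non-binding constraint.
The binding rows give the dual system: 2·y_labor + 3·y_fertilizer = 42 and 4·y_labor + 3·y_fertilizer = 60.
→ y_labor = 9 and y_fertilizer = 8.
Reduced cost of barley: c₃ − yᵀa₃ = 63 − (9·5 + 8·3) = 63 − 69 = -6.

-6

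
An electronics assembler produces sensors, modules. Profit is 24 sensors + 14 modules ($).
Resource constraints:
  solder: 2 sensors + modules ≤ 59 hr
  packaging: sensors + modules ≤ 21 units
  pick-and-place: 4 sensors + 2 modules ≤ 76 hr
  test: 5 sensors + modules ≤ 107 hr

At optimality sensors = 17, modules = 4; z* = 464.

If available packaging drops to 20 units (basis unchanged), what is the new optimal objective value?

460

Check each constraint at x*: solder 38/59 (slack 21); packaging 21/21 (tight); pick-and-place 76/76 (tight); test 89/107 (slack 18).
Slack constraints have shadow price 0 (complementary slackness).
Dual feasibility on the basic columns requires 1·y_packaging + 4·y_pick-and-place = 24, 1·y_packaging + 2·y_pick-and-place = 14.
→ y_packaging = 4 and y_pick-and-place = 5.
Δz = y_packaging·Δb = 4 × (-1) = -4, so new z* = 464 − 4 = 460.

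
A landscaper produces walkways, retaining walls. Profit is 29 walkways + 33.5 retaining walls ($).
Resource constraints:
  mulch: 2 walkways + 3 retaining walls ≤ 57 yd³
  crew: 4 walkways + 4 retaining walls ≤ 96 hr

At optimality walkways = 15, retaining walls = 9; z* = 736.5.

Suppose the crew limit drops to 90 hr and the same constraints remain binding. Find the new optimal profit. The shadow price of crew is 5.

Δb = -6, so new z* = 736.5 + (5)·(-6) = 736.5 − 30 = 706.5.

706.5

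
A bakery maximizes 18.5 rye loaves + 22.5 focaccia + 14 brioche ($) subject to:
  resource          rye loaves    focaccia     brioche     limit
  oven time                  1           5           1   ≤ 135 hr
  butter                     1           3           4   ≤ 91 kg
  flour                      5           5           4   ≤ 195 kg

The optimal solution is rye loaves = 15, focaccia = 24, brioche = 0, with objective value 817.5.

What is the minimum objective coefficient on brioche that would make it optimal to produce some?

15

Check each constraint at x*: oven time 135/135 (tight); butter 87/91 (slack 4); flour 195/195 (tight).
Since butter is not tight, its dual is 0.
Dual feasibility on the basic columns requires 1·y_oven time + 5·y_flour = 18.5, 5·y_oven time + 5·y_flour = 22.5.
Solving: y_oven time = 1, y_flour = 3.5.
brioche enters the basis when its profit ≥ yᵀa₃ = 1·1 + 3.5·4 = 15.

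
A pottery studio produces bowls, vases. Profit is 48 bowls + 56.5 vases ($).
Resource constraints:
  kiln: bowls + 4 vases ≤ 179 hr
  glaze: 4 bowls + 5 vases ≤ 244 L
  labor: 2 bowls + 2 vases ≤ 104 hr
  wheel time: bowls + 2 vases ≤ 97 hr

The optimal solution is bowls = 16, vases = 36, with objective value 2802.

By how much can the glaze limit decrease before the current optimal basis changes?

Binding constraints: glaze, labor. The basis is B = [[4,5],[2,2]] with det -2.
Per unit decrease in glaze, x* moves by d = (1, -1).
The basis stays optimal until vases reaches 0; allowable decrease = 36 L.

36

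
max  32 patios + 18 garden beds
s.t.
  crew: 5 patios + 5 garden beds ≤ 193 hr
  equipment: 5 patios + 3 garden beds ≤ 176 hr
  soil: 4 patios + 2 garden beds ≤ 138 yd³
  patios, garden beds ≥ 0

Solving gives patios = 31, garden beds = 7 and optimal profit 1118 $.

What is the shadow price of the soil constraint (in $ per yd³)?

3

Check each constraint at x*: crew 190/193 (slack 3); equipment 176/176 (tight); soil 138/138 (tight).
Since crew is not tight, its dual is 0.
From A_Bᵀ y = c: 5·y_equipment + 4·y_soil = 32; 3·y_equipment + 2·y_soil = 18.
Solving: y_equipment = 4, y_soil = 3.
Shadow price of soil = 3.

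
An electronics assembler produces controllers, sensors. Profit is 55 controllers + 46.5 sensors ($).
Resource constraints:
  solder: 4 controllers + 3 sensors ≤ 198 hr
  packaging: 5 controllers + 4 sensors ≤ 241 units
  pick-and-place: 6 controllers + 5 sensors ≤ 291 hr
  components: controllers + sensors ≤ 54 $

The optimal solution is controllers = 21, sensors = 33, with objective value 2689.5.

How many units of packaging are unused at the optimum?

packaging used = 5·21 + 4·33 = 237; slack = 241 − 237 = 4.

4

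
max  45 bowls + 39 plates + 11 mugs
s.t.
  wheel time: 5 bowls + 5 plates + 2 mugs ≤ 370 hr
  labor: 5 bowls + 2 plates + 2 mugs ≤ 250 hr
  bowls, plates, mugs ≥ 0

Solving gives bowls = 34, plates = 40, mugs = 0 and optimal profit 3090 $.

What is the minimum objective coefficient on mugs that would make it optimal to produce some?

At the optimum: wheel time uses 370 of 370 (binding); labor uses 250 of 250 (binding).
From A_Bᵀ y = c: 5·y_wheel time + 5·y_labor = 45; 5·y_wheel time + 2·y_labor = 39.
→ y_wheel time = 7 and y_labor = 2.
mugs enters the basis when its profit ≥ yᵀa₃ = 7·2 + 2·2 = 18.

18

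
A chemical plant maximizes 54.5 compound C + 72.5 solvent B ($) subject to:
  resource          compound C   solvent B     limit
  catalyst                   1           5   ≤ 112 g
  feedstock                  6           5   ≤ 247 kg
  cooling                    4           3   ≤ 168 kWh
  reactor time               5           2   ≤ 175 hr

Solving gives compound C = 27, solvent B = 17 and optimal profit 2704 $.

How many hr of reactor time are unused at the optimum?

6

reactor time used = 5·27 + 2·17 = 169; slack = 175 − 169 = 6.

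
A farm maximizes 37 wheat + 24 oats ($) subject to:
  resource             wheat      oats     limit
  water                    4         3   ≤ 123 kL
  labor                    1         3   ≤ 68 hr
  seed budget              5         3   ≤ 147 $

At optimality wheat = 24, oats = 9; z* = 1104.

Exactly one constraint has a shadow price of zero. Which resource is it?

labor

water: 123/123 (binding)
labor: 51/68 (slack 17)
seed budget: 147/147 (binding)
By complementary slackness, a constraint with positive slack has shadow price 0 → labor.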